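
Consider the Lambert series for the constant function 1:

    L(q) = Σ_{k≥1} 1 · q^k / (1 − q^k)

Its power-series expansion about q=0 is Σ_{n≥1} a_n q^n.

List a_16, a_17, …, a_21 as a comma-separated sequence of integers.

n=16: 1·16 2·8 4·4 8·2 16·1  f→[1+1+1+1+1]=5
d|17:{1,17}  Σf=1+1=2
n=18: 18·1 9·2 6·3 3·6 2·9 1·18  f→[1+1+1+1+1+1]=6
[q^19] f(19)=1,f(1)=1 ⇒ 2
n=20: 20·1 10·2 5·4 4·5 2·10 1·20  f→[1+1+1+1+1+1]=6
q^21  k|21↦f(k): 1:1 3:1 7:1 21:1  a_21=4

5, 2, 6, 2, 6, 4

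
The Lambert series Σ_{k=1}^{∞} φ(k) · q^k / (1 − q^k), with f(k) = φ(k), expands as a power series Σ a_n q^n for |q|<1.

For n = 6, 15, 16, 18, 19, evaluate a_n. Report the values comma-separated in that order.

[q^6] φ(1)=1,φ(2)=1,φ(3)=2,φ(6)=2 ⇒ 6
n=15: 15·1 5·3 3·5 1·15  φ→[8+4+2+1]=15
d|16:{1,2,4,8,16}  Σφ=1+1+2+4+8=16
q^18  k|18↦φ(k): 1:1 2:1 3:2 6:2 9:6 18:6  a_18=18
q^19  k|19↦φ(k): 1:1 19:18  a_19=19

6, 15, 16, 18, 19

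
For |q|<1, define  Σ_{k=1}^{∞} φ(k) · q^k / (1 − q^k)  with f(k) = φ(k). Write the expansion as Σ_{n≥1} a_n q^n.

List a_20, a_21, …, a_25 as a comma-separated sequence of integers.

d|20:{20,10,5,4,2,1}  Σφ=8+4+4+2+1+1=20
d|21:{1,3,7,21}  Σφ=1+2+6+12=21
q^22  k|22↦φ(k): 1:1 2:1 11:10 22:10  a_22=22
q^23  k|23↦φ(k): 23:22 1:1  a_23=23
d|24:{1,2,3,4,6,8,12,24}  Σφ=1+1+2+2+2+4+4+8=24
[q^25] φ(25)=20,φ(5)=4,φ(1)=1 ⇒ 25

20, 21, 22, 23, 24, 25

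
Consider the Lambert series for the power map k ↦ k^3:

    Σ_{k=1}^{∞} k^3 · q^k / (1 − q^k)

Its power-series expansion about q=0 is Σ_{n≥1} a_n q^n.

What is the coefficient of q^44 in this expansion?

[q^44] f(1)=1,f(2)=8,f(4)=64,f(11)=1331,f(22)=10648,f(44)=85184 ⇒ 97236

a_44 = 97236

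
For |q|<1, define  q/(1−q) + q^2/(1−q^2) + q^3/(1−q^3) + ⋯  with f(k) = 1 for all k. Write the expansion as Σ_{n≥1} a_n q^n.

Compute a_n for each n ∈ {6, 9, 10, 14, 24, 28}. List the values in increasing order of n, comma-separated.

4, 3, 4, 4, 8, 6

q^6  k|6↦f(k): 1:1 2:1 3:1 6:1  a_6=4
q^9  k|9↦f(k): 9:1 3:1 1:1  a_9=3
[q^10] f(10)=1,f(5)=1,f(2)=1,f(1)=1 ⇒ 4
n=14: 14·1 7·2 2·7 1·14  f→[1+1+1+1]=4
q^24  k|24↦f(k): 1:1 2:1 3:1 4:1 6:1 8:1 12:1 24:1  a_24=8
q^28  k|28↦f(k): 28:1 14:1 7:1 4:1 2:1 1:1  a_28=6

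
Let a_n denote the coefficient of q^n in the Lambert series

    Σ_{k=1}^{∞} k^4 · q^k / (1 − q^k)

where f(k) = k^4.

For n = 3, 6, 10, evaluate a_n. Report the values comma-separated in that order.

82, 1394, 10642

q^3  k|3↦f(k): 3:81 1:1  a_3=82
[q^6] f(6)=1296,f(3)=81,f(2)=16,f(1)=1 ⇒ 1394
q^10  k|10↦f(k): 1:1 2:16 5:625 10:10000  a_10=10642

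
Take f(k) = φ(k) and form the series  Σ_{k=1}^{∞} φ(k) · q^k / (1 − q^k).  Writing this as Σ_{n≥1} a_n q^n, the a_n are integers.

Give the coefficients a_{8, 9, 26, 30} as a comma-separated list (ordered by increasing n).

q^8  k|8↦φ(k): 8:4 4:2 2:1 1:1  a_8=8
n=9: 9·1 3·3 1·9  φ→[6+2+1]=9
d|26:{26,13,2,1}  Σφ=12+12+1+1=26
[q^30] φ(30)=8,φ(15)=8,φ(10)=4,φ(6)=2,φ(5)=4,φ(3)=2,φ(2)=1,φ(1)=1 ⇒ 30

8, 9, 26, 30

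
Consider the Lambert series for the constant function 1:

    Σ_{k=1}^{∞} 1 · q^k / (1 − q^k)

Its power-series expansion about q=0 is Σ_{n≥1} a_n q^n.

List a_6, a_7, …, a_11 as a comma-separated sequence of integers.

d|6:{1,2,3,6}  Σf=1+1+1+1=4
n=7: 1·7 7·1  f→[1+1]=2
q^8  k|8↦f(k): 1:1 2:1 4:1 8:1  a_8=4
q^9  k|9↦f(k): 9:1 3:1 1:1  a_9=3
q^10  k|10↦f(k): 10:1 5:1 2:1 1:1  a_10=4
[q^11] f(11)=1,f(1)=1 ⇒ 2

4, 2, 4, 3, 4, 2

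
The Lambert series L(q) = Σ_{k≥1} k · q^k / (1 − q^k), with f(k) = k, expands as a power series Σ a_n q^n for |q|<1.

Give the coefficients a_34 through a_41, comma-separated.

n=34: 1·34 2·17 17·2 34·1  f→[1+2+17+34]=54
d|35:{35,7,5,1}  Σf=35+7+5+1=48
q^36  k|36↦f(k): 36:36 18:18 12:12 9:9 6:6 4:4 3:3 2:2 1:1  a_36=91
n=37: 1·37 37·1  f→[1+37]=38
d|38:{38,19,2,1}  Σf=38+19+2+1=60
n=39: 1·39 3·13 13·3 39·1  f→[1+3+13+39]=56
n=40: 40·1 20·2 10·4 8·5 5·8 4·10 2·20 1·40  f→[40+20+10+8+5+4+2+1]=90
q^41  k|41↦f(k): 41:41 1:1  a_41=42

54, 48, 91, 38, 60, 56, 90, 42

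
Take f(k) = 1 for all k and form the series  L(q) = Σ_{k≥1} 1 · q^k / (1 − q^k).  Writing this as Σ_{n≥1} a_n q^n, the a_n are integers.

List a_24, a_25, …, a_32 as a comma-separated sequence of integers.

8, 3, 4, 4, 6, 2, 8, 2, 6

[q^24] f(24)=1,f(12)=1,f(8)=1,f(6)=1,f(4)=1,f(3)=1,f(2)=1,f(1)=1 ⇒ 8
d|25:{1,5,25}  Σf=1+1+1=3
q^26  k|26↦f(k): 26:1 13:1 2:1 1:1  a_26=4
[q^27] f(27)=1,f(9)=1,f(3)=1,f(1)=1 ⇒ 4
q^28  k|28↦f(k): 28:1 14:1 7:1 4:1 2:1 1:1  a_28=6
[q^29] f(1)=1,f(29)=1 ⇒ 2
d|30:{30,15,10,6,5,3,2,1}  Σf=1+1+1+1+1+1+1+1=8
q^31  k|31↦f(k): 31:1 1:1  a_31=2
q^32  k|32↦f(k): 1:1 2:1 4:1 8:1 16:1 32:1  a_32=6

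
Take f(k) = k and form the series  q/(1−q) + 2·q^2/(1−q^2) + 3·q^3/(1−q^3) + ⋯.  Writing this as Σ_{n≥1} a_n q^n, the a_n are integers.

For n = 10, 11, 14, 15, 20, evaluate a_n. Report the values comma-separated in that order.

q^10  k|10↦f(k): 10:10 5:5 2:2 1:1  a_10=18
n=11: 11·1 1·11  f→[11+1]=12
n=14: 14·1 7·2 2·7 1·14  f→[14+7+2+1]=24
q^15  k|15↦f(k): 1:1 3:3 5:5 15:15  a_15=24
n=20: 20·1 10·2 5·4 4·5 2·10 1·20  f→[20+10+5+4+2+1]=42

18, 12, 24, 24, 42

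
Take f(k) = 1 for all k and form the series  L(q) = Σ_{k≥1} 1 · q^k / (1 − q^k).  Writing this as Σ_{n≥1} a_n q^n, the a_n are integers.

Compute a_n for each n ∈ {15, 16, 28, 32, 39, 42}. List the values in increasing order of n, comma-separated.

n=15: 15·1 5·3 3·5 1·15  f→[1+1+1+1]=4
d|16:{16,8,4,2,1}  Σf=1+1+1+1+1=5
n=28: 1·28 2·14 4·7 7·4 14·2 28·1  f→[1+1+1+1+1+1]=6
n=32: 1·32 2·16 4·8 8·4 16·2 32·1  f→[1+1+1+1+1+1]=6
n=39: 39·1 13·3 3·13 1·39  f→[1+1+1+1]=4
d|42:{42,21,14,7,6,3,2,1}  Σf=1+1+1+1+1+1+1+1=8

4, 5, 6, 6, 4, 8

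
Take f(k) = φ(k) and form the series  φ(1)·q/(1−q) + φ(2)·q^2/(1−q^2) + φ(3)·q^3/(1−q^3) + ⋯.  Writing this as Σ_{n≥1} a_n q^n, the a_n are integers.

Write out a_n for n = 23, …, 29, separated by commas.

q^23  k|23↦φ(k): 23:22 1:1  a_23=23
[q^24] φ(24)=8,φ(12)=4,φ(8)=4,φ(6)=2,φ(4)=2,φ(3)=2,φ(2)=1,φ(1)=1 ⇒ 24
d|25:{1,5,25}  Σφ=1+4+20=25
d|26:{1,2,13,26}  Σφ=1+1+12+12=26
[q^27] φ(27)=18,φ(9)=6,φ(3)=2,φ(1)=1 ⇒ 27
d|28:{28,14,7,4,2,1}  Σφ=12+6+6+2+1+1=28
q^29  k|29↦φ(k): 1:1 29:28  a_29=29

23, 24, 25, 26, 27, 28, 29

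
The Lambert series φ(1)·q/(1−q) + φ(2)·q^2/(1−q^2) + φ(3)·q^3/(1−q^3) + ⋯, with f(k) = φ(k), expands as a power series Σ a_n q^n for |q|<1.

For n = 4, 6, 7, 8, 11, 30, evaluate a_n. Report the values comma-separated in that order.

q^4  k|4↦φ(k): 1:1 2:1 4:2  a_4=4
n=6: 6·1 3·2 2·3 1·6  φ→[2+2+1+1]=6
d|7:{1,7}  Σφ=1+6=7
[q^8] φ(8)=4,φ(4)=2,φ(2)=1,φ(1)=1 ⇒ 8
n=11: 1·11 11·1  φ→[1+10]=11
n=30: 30·1 15·2 10·3 6·5 5·6 3·10 2·15 1·30  φ→[8+8+4+2+4+2+1+1]=30

4, 6, 7, 8, 11, 30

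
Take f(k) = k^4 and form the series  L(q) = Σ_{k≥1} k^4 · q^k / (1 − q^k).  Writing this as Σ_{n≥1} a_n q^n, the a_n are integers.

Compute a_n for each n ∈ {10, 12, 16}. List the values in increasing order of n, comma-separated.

10642, 22386, 69905

q^10  k|10↦f(k): 10:10000 5:625 2:16 1:1  a_10=10642
q^12  k|12↦f(k): 12:20736 6:1296 4:256 3:81 2:16 1:1  a_12=22386
[q^16] f(1)=1,f(2)=16,f(4)=256,f(8)=4096,f(16)=65536 ⇒ 69905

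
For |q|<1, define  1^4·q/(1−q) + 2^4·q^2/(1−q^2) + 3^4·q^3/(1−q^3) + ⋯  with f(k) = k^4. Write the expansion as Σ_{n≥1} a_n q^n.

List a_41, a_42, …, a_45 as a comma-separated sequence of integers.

2825762, 3348388, 3418802, 3997266, 4158518

d|41:{1,41}  Σf=1+2825761=2825762
d|42:{1,2,3,6,7,14,21,42}  Σf=1+16+81+1296+2401+38416+194481+3111696=3348388
q^43  k|43↦f(k): 1:1 43:3418801  a_43=3418802
q^44  k|44↦f(k): 1:1 2:16 4:256 11:14641 22:234256 44:3748096  a_44=3997266
n=45: 1·45 3·15 5·9 9·5 15·3 45·1  f→[1+81+625+6561+50625+4100625]=4158518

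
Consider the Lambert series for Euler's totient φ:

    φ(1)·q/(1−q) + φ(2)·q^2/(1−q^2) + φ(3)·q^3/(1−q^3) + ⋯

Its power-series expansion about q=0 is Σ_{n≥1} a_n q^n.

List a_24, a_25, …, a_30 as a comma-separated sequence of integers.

q^24  k|24↦φ(k): 1:1 2:1 3:2 4:2 6:2 8:4 12:4 24:8  a_24=24
q^25  k|25↦φ(k): 1:1 5:4 25:20  a_25=25
q^26  k|26↦φ(k): 26:12 13:12 2:1 1:1  a_26=26
d|27:{1,3,9,27}  Σφ=1+2+6+18=27
n=28: 28·1 14·2 7·4 4·7 2·14 1·28  φ→[12+6+6+2+1+1]=28
q^29  k|29↦φ(k): 29:28 1:1  a_29=29
d|30:{1,2,3,5,6,10,15,30}  Σφ=1+1+2+4+2+4+8+8=30

24, 25, 26, 27, 28, 29, 30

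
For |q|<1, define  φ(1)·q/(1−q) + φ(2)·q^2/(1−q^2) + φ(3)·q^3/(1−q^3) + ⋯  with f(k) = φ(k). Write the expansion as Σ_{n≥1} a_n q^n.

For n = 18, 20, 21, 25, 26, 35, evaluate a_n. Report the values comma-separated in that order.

n=18: 18·1 9·2 6·3 3·6 2·9 1·18  φ→[6+6+2+2+1+1]=18
d|20:{1,2,4,5,10,20}  Σφ=1+1+2+4+4+8=20
q^21  k|21↦φ(k): 21:12 7:6 3:2 1:1  a_21=21
n=25: 25·1 5·5 1·25  φ→[20+4+1]=25
[q^26] φ(1)=1,φ(2)=1,φ(13)=12,φ(26)=12 ⇒ 26
d|35:{1,5,7,35}  Σφ=1+4+6+24=35

18, 20, 21, 25, 26, 35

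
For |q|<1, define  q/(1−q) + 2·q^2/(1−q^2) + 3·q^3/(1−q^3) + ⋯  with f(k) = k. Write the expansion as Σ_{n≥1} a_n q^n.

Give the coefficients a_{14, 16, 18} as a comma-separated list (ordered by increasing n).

24, 31, 39

n=14: 14·1 7·2 2·7 1·14  f→[14+7+2+1]=24
n=16: 16·1 8·2 4·4 2·8 1·16  f→[16+8+4+2+1]=31
d|18:{1,2,3,6,9,18}  Σf=1+2+3+6+9+18=39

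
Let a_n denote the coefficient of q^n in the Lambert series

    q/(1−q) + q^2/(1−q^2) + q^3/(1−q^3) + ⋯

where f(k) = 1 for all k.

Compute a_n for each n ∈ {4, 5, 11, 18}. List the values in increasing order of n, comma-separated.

3, 2, 2, 6

n=4: 1·4 2·2 4·1  f→[1+1+1]=3
[q^5] f(1)=1,f(5)=1 ⇒ 2
n=11: 1·11 11·1  f→[1+1]=2
n=18: 18·1 9·2 6·3 3·6 2·9 1·18  f→[1+1+1+1+1+1]=6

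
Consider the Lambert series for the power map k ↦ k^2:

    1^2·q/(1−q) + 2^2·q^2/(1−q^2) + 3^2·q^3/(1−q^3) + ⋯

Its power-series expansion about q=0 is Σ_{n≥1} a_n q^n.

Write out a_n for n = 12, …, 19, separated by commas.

[q^12] f(1)=1,f(2)=4,f(3)=9,f(4)=16,f(6)=36,f(12)=144 ⇒ 210
q^13  k|13↦f(k): 1:1 13:169  a_13=170
n=14: 1·14 2·7 7·2 14·1  f→[1+4+49+196]=250
n=15: 15·1 5·3 3·5 1·15  f→[225+25+9+1]=260
n=16: 16·1 8·2 4·4 2·8 1·16  f→[256+64+16+4+1]=341
n=17: 17·1 1·17  f→[289+1]=290
n=18: 18·1 9·2 6·3 3·6 2·9 1·18  f→[324+81+36+9+4+1]=455
[q^19] f(1)=1,f(19)=361 ⇒ 362

210, 170, 250, 260, 341, 290, 455, 362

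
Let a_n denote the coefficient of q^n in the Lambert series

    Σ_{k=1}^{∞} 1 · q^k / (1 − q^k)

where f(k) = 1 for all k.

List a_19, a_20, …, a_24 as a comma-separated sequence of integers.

2, 6, 4, 4, 2, 8

n=19: 1·19 19·1  f→[1+1]=2
[q^20] f(20)=1,f(10)=1,f(5)=1,f(4)=1,f(2)=1,f(1)=1 ⇒ 6
d|21:{1,3,7,21}  Σf=1+1+1+1=4
[q^22] f(1)=1,f(2)=1,f(11)=1,f(22)=1 ⇒ 4
[q^23] f(1)=1,f(23)=1 ⇒ 2
[q^24] f(1)=1,f(2)=1,f(3)=1,f(4)=1,f(6)=1,f(8)=1,f(12)=1,f(24)=1 ⇒ 8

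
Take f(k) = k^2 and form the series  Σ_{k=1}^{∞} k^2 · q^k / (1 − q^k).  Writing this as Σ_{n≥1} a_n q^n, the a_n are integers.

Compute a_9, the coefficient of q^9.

q^9  k|9↦f(k): 9:81 3:9 1:1  a_9=91

a_9 = 91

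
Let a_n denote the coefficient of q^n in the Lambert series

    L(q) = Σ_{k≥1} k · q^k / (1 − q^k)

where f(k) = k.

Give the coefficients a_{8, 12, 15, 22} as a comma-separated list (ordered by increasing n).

q^8  k|8↦f(k): 8:8 4:4 2:2 1:1  a_8=15
[q^12] f(12)=12,f(6)=6,f(4)=4,f(3)=3,f(2)=2,f(1)=1 ⇒ 28
q^15  k|15↦f(k): 15:15 5:5 3:3 1:1  a_15=24
[q^22] f(1)=1,f(2)=2,f(11)=11,f(22)=22 ⇒ 36

15, 28, 24, 36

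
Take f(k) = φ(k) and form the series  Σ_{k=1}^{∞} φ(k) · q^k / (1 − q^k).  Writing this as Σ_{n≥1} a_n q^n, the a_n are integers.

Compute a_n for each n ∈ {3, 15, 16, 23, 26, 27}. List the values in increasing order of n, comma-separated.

q^3  k|3↦φ(k): 3:2 1:1  a_3=3
[q^15] φ(15)=8,φ(5)=4,φ(3)=2,φ(1)=1 ⇒ 15
d|16:{16,8,4,2,1}  Σφ=8+4+2+1+1=16
q^23  k|23↦φ(k): 1:1 23:22  a_23=23
q^26  k|26↦φ(k): 26:12 13:12 2:1 1:1  a_26=26
n=27: 1·27 3·9 9·3 27·1  φ→[1+2+6+18]=27

3, 15, 16, 23, 26, 27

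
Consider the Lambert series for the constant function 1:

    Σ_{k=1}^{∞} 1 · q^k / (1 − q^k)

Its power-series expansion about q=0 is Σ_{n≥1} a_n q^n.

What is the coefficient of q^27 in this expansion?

a_27 = 4

[q^27] f(1)=1,f(3)=1,f(9)=1,f(27)=1 ⇒ 4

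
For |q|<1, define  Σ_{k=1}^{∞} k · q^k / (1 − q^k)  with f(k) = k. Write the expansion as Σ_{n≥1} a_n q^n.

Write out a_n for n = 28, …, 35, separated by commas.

56, 30, 72, 32, 63, 48, 54, 48

q^28  k|28↦f(k): 1:1 2:2 4:4 7:7 14:14 28:28  a_28=56
q^29  k|29↦f(k): 29:29 1:1  a_29=30
q^30  k|30↦f(k): 30:30 15:15 10:10 6:6 5:5 3:3 2:2 1:1  a_30=72
[q^31] f(31)=31,f(1)=1 ⇒ 32
d|32:{32,16,8,4,2,1}  Σf=32+16+8+4+2+1=63
[q^33] f(33)=33,f(11)=11,f(3)=3,f(1)=1 ⇒ 48
n=34: 1·34 2·17 17·2 34·1  f→[1+2+17+34]=54
d|35:{1,5,7,35}  Σf=1+5+7+35=48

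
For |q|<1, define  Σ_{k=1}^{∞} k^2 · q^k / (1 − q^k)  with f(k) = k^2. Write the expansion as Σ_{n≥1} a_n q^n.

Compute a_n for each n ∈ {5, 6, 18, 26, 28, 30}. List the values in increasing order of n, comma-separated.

n=5: 5·1 1·5  f→[25+1]=26
[q^6] f(1)=1,f(2)=4,f(3)=9,f(6)=36 ⇒ 50
n=18: 18·1 9·2 6·3 3·6 2·9 1·18  f→[324+81+36+9+4+1]=455
d|26:{1,2,13,26}  Σf=1+4+169+676=850
q^28  k|28↦f(k): 1:1 2:4 4:16 7:49 14:196 28:784  a_28=1050
[q^30] f(30)=900,f(15)=225,f(10)=100,f(6)=36,f(5)=25,f(3)=9,f(2)=4,f(1)=1 ⇒ 1300

26, 50, 455, 850, 1050, 1300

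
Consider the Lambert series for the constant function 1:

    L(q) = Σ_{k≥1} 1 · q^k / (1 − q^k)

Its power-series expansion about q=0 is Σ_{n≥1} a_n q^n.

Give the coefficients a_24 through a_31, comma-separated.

d|24:{1,2,3,4,6,8,12,24}  Σf=1+1+1+1+1+1+1+1=8
[q^25] f(1)=1,f(5)=1,f(25)=1 ⇒ 3
d|26:{26,13,2,1}  Σf=1+1+1+1=4
n=27: 27·1 9·3 3·9 1·27  f→[1+1+1+1]=4
d|28:{1,2,4,7,14,28}  Σf=1+1+1+1+1+1=6
d|29:{29,1}  Σf=1+1=2
d|30:{30,15,10,6,5,3,2,1}  Σf=1+1+1+1+1+1+1+1=8
q^31  k|31↦f(k): 31:1 1:1  a_31=2

8, 3, 4, 4, 6, 2, 8, 2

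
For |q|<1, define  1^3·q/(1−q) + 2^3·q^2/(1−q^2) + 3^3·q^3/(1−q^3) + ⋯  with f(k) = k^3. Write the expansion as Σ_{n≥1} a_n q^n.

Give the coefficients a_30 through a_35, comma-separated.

q^30  k|30↦f(k): 1:1 2:8 3:27 5:125 6:216 10:1000 15:3375 30:27000  a_30=31752
d|31:{1,31}  Σf=1+29791=29792
[q^32] f(1)=1,f(2)=8,f(4)=64,f(8)=512,f(16)=4096,f(32)=32768 ⇒ 37449
q^33  k|33↦f(k): 33:35937 11:1331 3:27 1:1  a_33=37296
d|34:{1,2,17,34}  Σf=1+8+4913+39304=44226
n=35: 35·1 7·5 5·7 1·35  f→[42875+343+125+1]=43344

31752, 29792, 37449, 37296, 44226, 43344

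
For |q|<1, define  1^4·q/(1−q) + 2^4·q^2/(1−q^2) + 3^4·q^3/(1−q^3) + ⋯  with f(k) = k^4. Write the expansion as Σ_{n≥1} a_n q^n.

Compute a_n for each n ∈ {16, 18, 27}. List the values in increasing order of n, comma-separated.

69905, 112931, 538084

d|16:{1,2,4,8,16}  Σf=1+16+256+4096+65536=69905
d|18:{1,2,3,6,9,18}  Σf=1+16+81+1296+6561+104976=112931
[q^27] f(27)=531441,f(9)=6561,f(3)=81,f(1)=1 ⇒ 538084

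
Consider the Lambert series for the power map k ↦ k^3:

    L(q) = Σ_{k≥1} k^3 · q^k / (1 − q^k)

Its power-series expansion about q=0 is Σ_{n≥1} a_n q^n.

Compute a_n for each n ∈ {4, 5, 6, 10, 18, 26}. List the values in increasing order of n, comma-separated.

n=4: 1·4 2·2 4·1  f→[1+8+64]=73
q^5  k|5↦f(k): 5:125 1:1  a_5=126
n=6: 1·6 2·3 3·2 6·1  f→[1+8+27+216]=252
d|10:{10,5,2,1}  Σf=1000+125+8+1=1134
[q^18] f(1)=1,f(2)=8,f(3)=27,f(6)=216,f(9)=729,f(18)=5832 ⇒ 6813
n=26: 1·26 2·13 13·2 26·1  f→[1+8+2197+17576]=19782

73, 126, 252, 1134, 6813, 19782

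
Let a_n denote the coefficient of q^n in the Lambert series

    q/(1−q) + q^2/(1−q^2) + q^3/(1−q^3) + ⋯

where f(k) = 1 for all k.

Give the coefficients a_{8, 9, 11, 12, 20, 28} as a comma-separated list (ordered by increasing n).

d|8:{1,2,4,8}  Σf=1+1+1+1=4
[q^9] f(1)=1,f(3)=1,f(9)=1 ⇒ 3
q^11  k|11↦f(k): 11:1 1:1  a_11=2
d|12:{12,6,4,3,2,1}  Σf=1+1+1+1+1+1=6
d|20:{20,10,5,4,2,1}  Σf=1+1+1+1+1+1=6
q^28  k|28↦f(k): 28:1 14:1 7:1 4:1 2:1 1:1  a_28=6

4, 3, 2, 6, 6, 6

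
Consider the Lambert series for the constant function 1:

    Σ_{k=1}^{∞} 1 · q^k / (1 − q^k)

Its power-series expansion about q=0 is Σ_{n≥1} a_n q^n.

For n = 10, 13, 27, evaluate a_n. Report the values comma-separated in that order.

4, 2, 4

n=10: 10·1 5·2 2·5 1·10  f→[1+1+1+1]=4
[q^13] f(1)=1,f(13)=1 ⇒ 2
[q^27] f(27)=1,f(9)=1,f(3)=1,f(1)=1 ⇒ 4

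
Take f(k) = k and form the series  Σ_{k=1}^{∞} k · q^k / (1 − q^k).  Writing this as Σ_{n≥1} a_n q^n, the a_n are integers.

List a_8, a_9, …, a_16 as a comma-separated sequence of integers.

15, 13, 18, 12, 28, 14, 24, 24, 31

n=8: 1·8 2·4 4·2 8·1  f→[1+2+4+8]=15
q^9  k|9↦f(k): 9:9 3:3 1:1  a_9=13
n=10: 1·10 2·5 5·2 10·1  f→[1+2+5+10]=18
n=11: 11·1 1·11  f→[11+1]=12
d|12:{12,6,4,3,2,1}  Σf=12+6+4+3+2+1=28
[q^13] f(1)=1,f(13)=13 ⇒ 14
n=14: 1·14 2·7 7·2 14·1  f→[1+2+7+14]=24
q^15  k|15↦f(k): 15:15 5:5 3:3 1:1  a_15=24
n=16: 16·1 8·2 4·4 2·8 1·16  f→[16+8+4+2+1]=31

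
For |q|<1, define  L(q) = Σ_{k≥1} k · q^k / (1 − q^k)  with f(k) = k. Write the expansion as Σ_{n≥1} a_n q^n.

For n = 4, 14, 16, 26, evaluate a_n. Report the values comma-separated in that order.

7, 24, 31, 42

n=4: 4·1 2·2 1·4  f→[4+2+1]=7
n=14: 1·14 2·7 7·2 14·1  f→[1+2+7+14]=24
[q^16] f(16)=16,f(8)=8,f(4)=4,f(2)=2,f(1)=1 ⇒ 31
q^26  k|26↦f(k): 26:26 13:13 2:2 1:1  a_26=42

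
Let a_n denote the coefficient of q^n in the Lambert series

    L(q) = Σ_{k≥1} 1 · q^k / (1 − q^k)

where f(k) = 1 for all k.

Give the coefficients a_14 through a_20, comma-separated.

[q^14] f(14)=1,f(7)=1,f(2)=1,f(1)=1 ⇒ 4
n=15: 1·15 3·5 5·3 15·1  f→[1+1+1+1]=4
n=16: 16·1 8·2 4·4 2·8 1·16  f→[1+1+1+1+1]=5
[q^17] f(17)=1,f(1)=1 ⇒ 2
d|18:{18,9,6,3,2,1}  Σf=1+1+1+1+1+1=6
n=19: 19·1 1·19  f→[1+1]=2
d|20:{20,10,5,4,2,1}  Σf=1+1+1+1+1+1=6

4, 4, 5, 2, 6, 2, 6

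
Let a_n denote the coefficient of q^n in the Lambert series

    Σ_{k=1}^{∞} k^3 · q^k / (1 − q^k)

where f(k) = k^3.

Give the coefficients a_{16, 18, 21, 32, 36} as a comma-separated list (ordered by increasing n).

4681, 6813, 9632, 37449, 55261

[q^16] f(1)=1,f(2)=8,f(4)=64,f(8)=512,f(16)=4096 ⇒ 4681
d|18:{1,2,3,6,9,18}  Σf=1+8+27+216+729+5832=6813
[q^21] f(1)=1,f(3)=27,f(7)=343,f(21)=9261 ⇒ 9632
[q^32] f(32)=32768,f(16)=4096,f(8)=512,f(4)=64,f(2)=8,f(1)=1 ⇒ 37449
d|36:{1,2,3,4,6,9,12,18,36}  Σf=1+8+27+64+216+729+1728+5832+46656=55261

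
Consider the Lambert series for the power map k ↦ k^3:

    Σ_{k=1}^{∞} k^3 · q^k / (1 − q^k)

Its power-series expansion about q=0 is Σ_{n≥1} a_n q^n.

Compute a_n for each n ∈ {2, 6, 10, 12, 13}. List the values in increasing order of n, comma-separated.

9, 252, 1134, 2044, 2198

n=2: 2·1 1·2  f→[8+1]=9
d|6:{6,3,2,1}  Σf=216+27+8+1=252
n=10: 10·1 5·2 2·5 1·10  f→[1000+125+8+1]=1134
n=12: 1·12 2·6 3·4 4·3 6·2 12·1  f→[1+8+27+64+216+1728]=2044
n=13: 1·13 13·1  f→[1+2197]=2198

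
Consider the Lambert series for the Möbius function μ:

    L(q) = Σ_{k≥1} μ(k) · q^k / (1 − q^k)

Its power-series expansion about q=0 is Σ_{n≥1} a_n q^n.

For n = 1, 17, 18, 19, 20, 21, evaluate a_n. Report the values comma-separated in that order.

n=1: 1·1  μ→[1]=1
[q^17] μ(1)=1,μ(17)=-1 ⇒ 0
q^18  k|18↦μ(k): 18:0 9:0 6:1 3:-1 2:-1 1:1  a_18=0
d|19:{19,1}  Σμ=(-1)+1=0
q^20  k|20↦μ(k): 20:0 10:1 5:-1 4:0 2:-1 1:1  a_20=0
d|21:{1,3,7,21}  Σμ=1+(-1)+(-1)+1=0

1, 0, 0, 0, 0, 0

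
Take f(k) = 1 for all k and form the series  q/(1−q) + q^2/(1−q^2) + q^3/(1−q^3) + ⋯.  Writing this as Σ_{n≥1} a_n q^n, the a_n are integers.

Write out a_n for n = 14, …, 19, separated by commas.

4, 4, 5, 2, 6, 2

q^14  k|14↦f(k): 1:1 2:1 7:1 14:1  a_14=4
q^15  k|15↦f(k): 1:1 3:1 5:1 15:1  a_15=4
d|16:{1,2,4,8,16}  Σf=1+1+1+1+1=5
q^17  k|17↦f(k): 1:1 17:1  a_17=2
d|18:{18,9,6,3,2,1}  Σf=1+1+1+1+1+1=6
q^19  k|19↦f(k): 1:1 19:1  a_19=2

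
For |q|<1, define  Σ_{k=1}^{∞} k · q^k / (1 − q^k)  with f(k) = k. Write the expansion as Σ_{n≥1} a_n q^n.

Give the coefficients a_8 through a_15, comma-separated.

d|8:{1,2,4,8}  Σf=1+2+4+8=15
n=9: 1·9 3·3 9·1  f→[1+3+9]=13
d|10:{1,2,5,10}  Σf=1+2+5+10=18
q^11  k|11↦f(k): 1:1 11:11  a_11=12
d|12:{1,2,3,4,6,12}  Σf=1+2+3+4+6+12=28
n=13: 1·13 13·1  f→[1+13]=14
[q^14] f(1)=1,f(2)=2,f(7)=7,f(14)=14 ⇒ 24
[q^15] f(1)=1,f(3)=3,f(5)=5,f(15)=15 ⇒ 24

15, 13, 18, 12, 28, 14, 24, 24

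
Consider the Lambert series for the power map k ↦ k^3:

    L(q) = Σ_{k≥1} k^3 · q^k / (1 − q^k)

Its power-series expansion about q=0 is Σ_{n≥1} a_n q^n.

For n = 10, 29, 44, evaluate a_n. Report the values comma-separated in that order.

1134, 24390, 97236

n=10: 10·1 5·2 2·5 1·10  f→[1000+125+8+1]=1134
d|29:{1,29}  Σf=1+24389=24390
[q^44] f(44)=85184,f(22)=10648,f(11)=1331,f(4)=64,f(2)=8,f(1)=1 ⇒ 97236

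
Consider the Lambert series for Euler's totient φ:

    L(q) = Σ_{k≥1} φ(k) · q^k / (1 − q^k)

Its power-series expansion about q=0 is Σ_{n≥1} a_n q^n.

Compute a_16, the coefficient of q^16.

n=16: 1·16 2·8 4·4 8·2 16·1  φ→[1+1+2+4+8]=16

a_16 = 16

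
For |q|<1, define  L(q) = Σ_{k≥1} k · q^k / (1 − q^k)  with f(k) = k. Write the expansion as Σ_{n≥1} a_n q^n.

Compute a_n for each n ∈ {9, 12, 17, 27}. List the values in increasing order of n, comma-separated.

13, 28, 18, 40

[q^9] f(1)=1,f(3)=3,f(9)=9 ⇒ 13
n=12: 12·1 6·2 4·3 3·4 2·6 1·12  f→[12+6+4+3+2+1]=28
d|17:{17,1}  Σf=17+1=18
n=27: 1·27 3·9 9·3 27·1  f→[1+3+9+27]=40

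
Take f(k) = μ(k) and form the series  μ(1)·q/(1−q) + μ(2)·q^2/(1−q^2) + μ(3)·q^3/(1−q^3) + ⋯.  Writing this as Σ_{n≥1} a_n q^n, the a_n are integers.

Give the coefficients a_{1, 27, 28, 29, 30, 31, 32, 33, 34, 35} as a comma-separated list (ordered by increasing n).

1, 0, 0, 0, 0, 0, 0, 0, 0, 0

d|1:{1}  Σμ=1=1
d|27:{1,3,9,27}  Σμ=1+(-1)+0+0=0
[q^28] μ(28)=0,μ(14)=1,μ(7)=-1,μ(4)=0,μ(2)=-1,μ(1)=1 ⇒ 0
q^29  k|29↦μ(k): 1:1 29:-1  a_29=0
d|30:{1,2,3,5,6,10,15,30}  Σμ=1+(-1)+(-1)+(-1)+1+1+1+(-1)=0
q^31  k|31↦μ(k): 1:1 31:-1  a_31=0
[q^32] μ(32)=0,μ(16)=0,μ(8)=0,μ(4)=0,μ(2)=-1,μ(1)=1 ⇒ 0
q^33  k|33↦μ(k): 33:1 11:-1 3:-1 1:1  a_33=0
d|34:{1,2,17,34}  Σμ=1+(-1)+(-1)+1=0
[q^35] μ(1)=1,μ(5)=-1,μ(7)=-1,μ(35)=1 ⇒ 0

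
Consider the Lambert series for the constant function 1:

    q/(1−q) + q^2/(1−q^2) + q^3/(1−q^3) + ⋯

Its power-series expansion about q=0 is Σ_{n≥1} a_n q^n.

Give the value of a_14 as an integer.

a_14 = 4

q^14  k|14↦f(k): 14:1 7:1 2:1 1:1  a_14=4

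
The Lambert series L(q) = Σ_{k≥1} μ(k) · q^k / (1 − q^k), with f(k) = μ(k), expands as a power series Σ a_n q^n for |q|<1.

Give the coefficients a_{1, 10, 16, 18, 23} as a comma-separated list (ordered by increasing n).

1, 0, 0, 0, 0

[q^1] μ(1)=1 ⇒ 1
[q^10] μ(1)=1,μ(2)=-1,μ(5)=-1,μ(10)=1 ⇒ 0
n=16: 16·1 8·2 4·4 2·8 1·16  μ→[0+0+0+(-1)+1]=0
n=18: 1·18 2·9 3·6 6·3 9·2 18·1  μ→[1+(-1)+(-1)+1+0+0]=0
q^23  k|23↦μ(k): 1:1 23:-1  a_23=0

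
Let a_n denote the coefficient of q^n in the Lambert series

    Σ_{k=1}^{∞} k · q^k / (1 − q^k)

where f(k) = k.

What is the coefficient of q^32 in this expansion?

a_32 = 63

n=32: 1·32 2·16 4·8 8·4 16·2 32·1  f→[1+2+4+8+16+32]=63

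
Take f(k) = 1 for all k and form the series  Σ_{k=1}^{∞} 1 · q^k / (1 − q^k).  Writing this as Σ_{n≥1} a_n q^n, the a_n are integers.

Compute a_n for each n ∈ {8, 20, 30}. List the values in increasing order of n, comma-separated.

4, 6, 8

n=8: 1·8 2·4 4·2 8·1  f→[1+1+1+1]=4
d|20:{1,2,4,5,10,20}  Σf=1+1+1+1+1+1=6
d|30:{1,2,3,5,6,10,15,30}  Σf=1+1+1+1+1+1+1+1=8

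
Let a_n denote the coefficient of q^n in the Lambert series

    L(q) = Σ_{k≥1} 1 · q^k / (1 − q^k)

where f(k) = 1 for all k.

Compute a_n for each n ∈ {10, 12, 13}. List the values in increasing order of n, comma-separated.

4, 6, 2

q^10  k|10↦f(k): 1:1 2:1 5:1 10:1  a_10=4
n=12: 12·1 6·2 4·3 3·4 2·6 1·12  f→[1+1+1+1+1+1]=6
d|13:{13,1}  Σf=1+1=2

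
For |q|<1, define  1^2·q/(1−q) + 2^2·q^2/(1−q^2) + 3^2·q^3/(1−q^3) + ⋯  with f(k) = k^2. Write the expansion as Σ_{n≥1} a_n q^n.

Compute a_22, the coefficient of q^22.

n=22: 22·1 11·2 2·11 1·22  f→[484+121+4+1]=610

a_22 = 610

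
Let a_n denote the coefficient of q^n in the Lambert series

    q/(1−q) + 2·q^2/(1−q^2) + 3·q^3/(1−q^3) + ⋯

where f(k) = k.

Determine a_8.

[q^8] f(8)=8,f(4)=4,f(2)=2,f(1)=1 ⇒ 15

a_8 = 15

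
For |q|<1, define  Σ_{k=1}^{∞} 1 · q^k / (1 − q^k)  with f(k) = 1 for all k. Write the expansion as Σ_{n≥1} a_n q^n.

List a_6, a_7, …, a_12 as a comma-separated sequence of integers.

4, 2, 4, 3, 4, 2, 6

[q^6] f(1)=1,f(2)=1,f(3)=1,f(6)=1 ⇒ 4
d|7:{1,7}  Σf=1+1=2
[q^8] f(8)=1,f(4)=1,f(2)=1,f(1)=1 ⇒ 4
[q^9] f(9)=1,f(3)=1,f(1)=1 ⇒ 3
d|10:{10,5,2,1}  Σf=1+1+1+1=4
n=11: 11·1 1·11  f→[1+1]=2
d|12:{1,2,3,4,6,12}  Σf=1+1+1+1+1+1=6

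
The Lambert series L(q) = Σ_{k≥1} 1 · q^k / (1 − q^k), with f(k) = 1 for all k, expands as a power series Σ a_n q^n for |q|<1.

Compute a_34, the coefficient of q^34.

a_34 = 4

n=34: 34·1 17·2 2·17 1·34  f→[1+1+1+1]=4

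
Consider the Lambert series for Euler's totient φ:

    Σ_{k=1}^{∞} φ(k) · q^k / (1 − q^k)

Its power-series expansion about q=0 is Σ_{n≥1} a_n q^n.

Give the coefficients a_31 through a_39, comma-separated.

[q^31] φ(31)=30,φ(1)=1 ⇒ 31
q^32  k|32↦φ(k): 32:16 16:8 8:4 4:2 2:1 1:1  a_32=32
n=33: 33·1 11·3 3·11 1·33  φ→[20+10+2+1]=33
n=34: 1·34 2·17 17·2 34·1  φ→[1+1+16+16]=34
n=35: 35·1 7·5 5·7 1·35  φ→[24+6+4+1]=35
q^36  k|36↦φ(k): 36:12 18:6 12:4 9:6 6:2 4:2 3:2 2:1 1:1  a_36=36
n=37: 37·1 1·37  φ→[36+1]=37
n=38: 38·1 19·2 2·19 1·38  φ→[18+18+1+1]=38
q^39  k|39↦φ(k): 1:1 3:2 13:12 39:24  a_39=39

31, 32, 33, 34, 35, 36, 37, 38, 39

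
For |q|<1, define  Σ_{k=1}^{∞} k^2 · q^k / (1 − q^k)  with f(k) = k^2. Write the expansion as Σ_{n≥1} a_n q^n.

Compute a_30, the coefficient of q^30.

a_30 = 1300

q^30  k|30↦f(k): 1:1 2:4 3:9 5:25 6:36 10:100 15:225 30:900  a_30=1300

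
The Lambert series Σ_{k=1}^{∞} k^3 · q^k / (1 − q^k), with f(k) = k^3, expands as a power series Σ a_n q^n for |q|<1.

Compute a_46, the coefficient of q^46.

d|46:{46,23,2,1}  Σf=97336+12167+8+1=109512

a_46 = 109512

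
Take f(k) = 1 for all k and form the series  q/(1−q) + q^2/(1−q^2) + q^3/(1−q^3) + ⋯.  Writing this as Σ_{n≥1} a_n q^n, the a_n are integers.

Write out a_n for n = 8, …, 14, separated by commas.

q^8  k|8↦f(k): 1:1 2:1 4:1 8:1  a_8=4
d|9:{1,3,9}  Σf=1+1+1=3
q^10  k|10↦f(k): 10:1 5:1 2:1 1:1  a_10=4
d|11:{1,11}  Σf=1+1=2
[q^12] f(12)=1,f(6)=1,f(4)=1,f(3)=1,f(2)=1,f(1)=1 ⇒ 6
q^13  k|13↦f(k): 13:1 1:1  a_13=2
d|14:{1,2,7,14}  Σf=1+1+1+1=4

4, 3, 4, 2, 6, 2, 4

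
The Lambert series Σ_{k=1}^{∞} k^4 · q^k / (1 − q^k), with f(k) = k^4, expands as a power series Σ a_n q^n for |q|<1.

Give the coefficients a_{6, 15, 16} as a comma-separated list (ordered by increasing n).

1394, 51332, 69905

n=6: 6·1 3·2 2·3 1·6  f→[1296+81+16+1]=1394
[q^15] f(15)=50625,f(5)=625,f(3)=81,f(1)=1 ⇒ 51332
q^16  k|16↦f(k): 16:65536 8:4096 4:256 2:16 1:1  a_16=69905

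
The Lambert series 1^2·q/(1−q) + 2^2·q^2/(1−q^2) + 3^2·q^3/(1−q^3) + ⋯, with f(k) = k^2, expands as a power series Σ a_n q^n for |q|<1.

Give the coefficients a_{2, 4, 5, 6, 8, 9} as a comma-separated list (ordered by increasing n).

5, 21, 26, 50, 85, 91

q^2  k|2↦f(k): 1:1 2:4  a_2=5
d|4:{4,2,1}  Σf=16+4+1=21
d|5:{5,1}  Σf=25+1=26
n=6: 6·1 3·2 2·3 1·6  f→[36+9+4+1]=50
[q^8] f(8)=64,f(4)=16,f(2)=4,f(1)=1 ⇒ 85
[q^9] f(9)=81,f(3)=9,f(1)=1 ⇒ 91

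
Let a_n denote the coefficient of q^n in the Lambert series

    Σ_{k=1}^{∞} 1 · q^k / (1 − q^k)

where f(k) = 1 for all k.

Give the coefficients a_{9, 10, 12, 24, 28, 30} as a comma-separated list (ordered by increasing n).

[q^9] f(1)=1,f(3)=1,f(9)=1 ⇒ 3
d|10:{10,5,2,1}  Σf=1+1+1+1=4
[q^12] f(12)=1,f(6)=1,f(4)=1,f(3)=1,f(2)=1,f(1)=1 ⇒ 6
q^24  k|24↦f(k): 1:1 2:1 3:1 4:1 6:1 8:1 12:1 24:1  a_24=8
q^28  k|28↦f(k): 1:1 2:1 4:1 7:1 14:1 28:1  a_28=6
n=30: 30·1 15·2 10·3 6·5 5·6 3·10 2·15 1·30  f→[1+1+1+1+1+1+1+1]=8

3, 4, 6, 8, 6, 8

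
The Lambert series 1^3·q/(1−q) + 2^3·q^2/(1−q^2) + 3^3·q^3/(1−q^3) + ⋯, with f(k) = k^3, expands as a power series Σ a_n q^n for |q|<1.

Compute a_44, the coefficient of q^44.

q^44  k|44↦f(k): 44:85184 22:10648 11:1331 4:64 2:8 1:1  a_44=97236

a_44 = 97236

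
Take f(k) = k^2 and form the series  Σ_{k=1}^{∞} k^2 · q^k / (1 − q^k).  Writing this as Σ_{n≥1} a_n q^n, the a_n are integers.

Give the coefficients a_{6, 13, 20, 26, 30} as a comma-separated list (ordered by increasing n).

50, 170, 546, 850, 1300

[q^6] f(6)=36,f(3)=9,f(2)=4,f(1)=1 ⇒ 50
q^13  k|13↦f(k): 1:1 13:169  a_13=170
q^20  k|20↦f(k): 20:400 10:100 5:25 4:16 2:4 1:1  a_20=546
[q^26] f(1)=1,f(2)=4,f(13)=169,f(26)=676 ⇒ 850
q^30  k|30↦f(k): 1:1 2:4 3:9 5:25 6:36 10:100 15:225 30:900  a_30=1300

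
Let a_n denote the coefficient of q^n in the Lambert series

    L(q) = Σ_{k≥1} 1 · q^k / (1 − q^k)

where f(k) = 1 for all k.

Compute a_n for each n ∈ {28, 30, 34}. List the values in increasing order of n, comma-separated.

d|28:{28,14,7,4,2,1}  Σf=1+1+1+1+1+1=6
[q^30] f(1)=1,f(2)=1,f(3)=1,f(5)=1,f(6)=1,f(10)=1,f(15)=1,f(30)=1 ⇒ 8
[q^34] f(34)=1,f(17)=1,f(2)=1,f(1)=1 ⇒ 4

6, 8, 4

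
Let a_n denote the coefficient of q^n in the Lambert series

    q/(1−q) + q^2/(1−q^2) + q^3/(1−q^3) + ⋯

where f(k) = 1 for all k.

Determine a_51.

a_51 = 4

d|51:{51,17,3,1}  Σf=1+1+1+1=4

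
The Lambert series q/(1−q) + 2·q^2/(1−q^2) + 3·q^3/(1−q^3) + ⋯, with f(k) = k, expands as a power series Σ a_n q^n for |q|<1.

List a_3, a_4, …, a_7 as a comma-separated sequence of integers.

q^3  k|3↦f(k): 3:3 1:1  a_3=4
n=4: 4·1 2·2 1·4  f→[4+2+1]=7
d|5:{1,5}  Σf=1+5=6
d|6:{1,2,3,6}  Σf=1+2+3+6=12
[q^7] f(7)=7,f(1)=1 ⇒ 8

4, 7, 6, 12, 8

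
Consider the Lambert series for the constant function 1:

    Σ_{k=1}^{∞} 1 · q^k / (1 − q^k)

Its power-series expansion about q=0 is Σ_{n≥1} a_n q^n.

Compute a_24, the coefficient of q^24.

d|24:{1,2,3,4,6,8,12,24}  Σf=1+1+1+1+1+1+1+1=8

a_24 = 8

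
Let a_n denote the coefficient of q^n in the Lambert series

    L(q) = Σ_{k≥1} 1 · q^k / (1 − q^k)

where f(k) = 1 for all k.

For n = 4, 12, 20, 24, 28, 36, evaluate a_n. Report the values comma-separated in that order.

3, 6, 6, 8, 6, 9

[q^4] f(4)=1,f(2)=1,f(1)=1 ⇒ 3
[q^12] f(1)=1,f(2)=1,f(3)=1,f(4)=1,f(6)=1,f(12)=1 ⇒ 6
[q^20] f(1)=1,f(2)=1,f(4)=1,f(5)=1,f(10)=1,f(20)=1 ⇒ 6
d|24:{1,2,3,4,6,8,12,24}  Σf=1+1+1+1+1+1+1+1=8
[q^28] f(28)=1,f(14)=1,f(7)=1,f(4)=1,f(2)=1,f(1)=1 ⇒ 6
d|36:{36,18,12,9,6,4,3,2,1}  Σf=1+1+1+1+1+1+1+1+1=9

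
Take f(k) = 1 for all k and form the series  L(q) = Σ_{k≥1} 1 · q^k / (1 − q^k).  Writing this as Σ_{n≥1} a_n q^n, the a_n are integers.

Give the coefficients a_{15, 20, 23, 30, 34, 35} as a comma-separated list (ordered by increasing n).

4, 6, 2, 8, 4, 4

n=15: 15·1 5·3 3·5 1·15  f→[1+1+1+1]=4
q^20  k|20↦f(k): 20:1 10:1 5:1 4:1 2:1 1:1  a_20=6
d|23:{1,23}  Σf=1+1=2
d|30:{30,15,10,6,5,3,2,1}  Σf=1+1+1+1+1+1+1+1=8
n=34: 1·34 2·17 17·2 34·1  f→[1+1+1+1]=4
n=35: 35·1 7·5 5·7 1·35  f→[1+1+1+1]=4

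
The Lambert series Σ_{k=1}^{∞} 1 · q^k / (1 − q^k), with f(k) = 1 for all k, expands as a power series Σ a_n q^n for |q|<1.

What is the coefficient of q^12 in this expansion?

q^12  k|12↦f(k): 12:1 6:1 4:1 3:1 2:1 1:1  a_12=6

a_12 = 6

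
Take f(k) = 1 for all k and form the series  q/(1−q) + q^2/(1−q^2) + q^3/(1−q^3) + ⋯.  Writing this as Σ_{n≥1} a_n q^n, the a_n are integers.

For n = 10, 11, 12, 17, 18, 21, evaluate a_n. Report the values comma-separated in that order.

4, 2, 6, 2, 6, 4

d|10:{10,5,2,1}  Σf=1+1+1+1=4
[q^11] f(11)=1,f(1)=1 ⇒ 2
n=12: 12·1 6·2 4·3 3·4 2·6 1·12  f→[1+1+1+1+1+1]=6
d|17:{17,1}  Σf=1+1=2
n=18: 1·18 2·9 3·6 6·3 9·2 18·1  f→[1+1+1+1+1+1]=6
q^21  k|21↦f(k): 1:1 3:1 7:1 21:1  a_21=4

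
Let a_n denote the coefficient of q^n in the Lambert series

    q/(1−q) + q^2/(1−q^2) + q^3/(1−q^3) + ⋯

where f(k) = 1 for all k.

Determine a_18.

d|18:{1,2,3,6,9,18}  Σf=1+1+1+1+1+1=6

a_18 = 6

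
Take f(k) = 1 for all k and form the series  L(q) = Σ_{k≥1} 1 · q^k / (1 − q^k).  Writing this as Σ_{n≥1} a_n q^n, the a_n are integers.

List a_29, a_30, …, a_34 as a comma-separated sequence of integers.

q^29  k|29↦f(k): 1:1 29:1  a_29=2
[q^30] f(30)=1,f(15)=1,f(10)=1,f(6)=1,f(5)=1,f(3)=1,f(2)=1,f(1)=1 ⇒ 8
[q^31] f(1)=1,f(31)=1 ⇒ 2
d|32:{32,16,8,4,2,1}  Σf=1+1+1+1+1+1=6
d|33:{33,11,3,1}  Σf=1+1+1+1=4
q^34  k|34↦f(k): 34:1 17:1 2:1 1:1  a_34=4

2, 8, 2, 6, 4, 4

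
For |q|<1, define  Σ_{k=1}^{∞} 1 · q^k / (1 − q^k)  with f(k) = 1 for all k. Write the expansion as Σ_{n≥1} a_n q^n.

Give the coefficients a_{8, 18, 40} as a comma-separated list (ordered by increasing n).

[q^8] f(8)=1,f(4)=1,f(2)=1,f(1)=1 ⇒ 4
[q^18] f(18)=1,f(9)=1,f(6)=1,f(3)=1,f(2)=1,f(1)=1 ⇒ 6
d|40:{40,20,10,8,5,4,2,1}  Σf=1+1+1+1+1+1+1+1=8

4, 6, 8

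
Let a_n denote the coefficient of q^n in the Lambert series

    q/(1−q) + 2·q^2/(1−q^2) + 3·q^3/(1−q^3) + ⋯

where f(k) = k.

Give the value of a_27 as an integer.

[q^27] f(27)=27,f(9)=9,f(3)=3,f(1)=1 ⇒ 40

a_27 = 40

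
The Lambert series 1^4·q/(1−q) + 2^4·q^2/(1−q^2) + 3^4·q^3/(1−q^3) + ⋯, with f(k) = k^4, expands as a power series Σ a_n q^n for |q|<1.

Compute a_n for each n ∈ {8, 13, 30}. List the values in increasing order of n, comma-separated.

4369, 28562, 872644

q^8  k|8↦f(k): 1:1 2:16 4:256 8:4096  a_8=4369
d|13:{1,13}  Σf=1+28561=28562
q^30  k|30↦f(k): 1:1 2:16 3:81 5:625 6:1296 10:10000 15:50625 30:810000  a_30=872644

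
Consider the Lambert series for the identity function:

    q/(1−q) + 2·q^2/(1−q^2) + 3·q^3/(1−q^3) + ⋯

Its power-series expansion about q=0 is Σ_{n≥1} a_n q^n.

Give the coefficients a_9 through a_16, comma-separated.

q^9  k|9↦f(k): 1:1 3:3 9:9  a_9=13
n=10: 10·1 5·2 2·5 1·10  f→[10+5+2+1]=18
d|11:{1,11}  Σf=1+11=12
[q^12] f(1)=1,f(2)=2,f(3)=3,f(4)=4,f(6)=6,f(12)=12 ⇒ 28
q^13  k|13↦f(k): 13:13 1:1  a_13=14
n=14: 1·14 2·7 7·2 14·1  f→[1+2+7+14]=24
[q^15] f(15)=15,f(5)=5,f(3)=3,f(1)=1 ⇒ 24
q^16  k|16↦f(k): 16:16 8:8 4:4 2:2 1:1  a_16=31

13, 18, 12, 28, 14, 24, 24, 31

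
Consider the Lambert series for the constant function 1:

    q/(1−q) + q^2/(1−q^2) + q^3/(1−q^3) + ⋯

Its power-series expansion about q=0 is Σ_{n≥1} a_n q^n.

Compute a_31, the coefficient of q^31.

a_31 = 2

[q^31] f(31)=1,f(1)=1 ⇒ 2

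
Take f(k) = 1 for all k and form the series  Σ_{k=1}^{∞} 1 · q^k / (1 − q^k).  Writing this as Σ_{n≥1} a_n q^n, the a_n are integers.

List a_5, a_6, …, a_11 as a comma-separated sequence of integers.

[q^5] f(1)=1,f(5)=1 ⇒ 2
q^6  k|6↦f(k): 1:1 2:1 3:1 6:1  a_6=4
n=7: 1·7 7·1  f→[1+1]=2
q^8  k|8↦f(k): 1:1 2:1 4:1 8:1  a_8=4
q^9  k|9↦f(k): 9:1 3:1 1:1  a_9=3
n=10: 10·1 5·2 2·5 1·10  f→[1+1+1+1]=4
[q^11] f(1)=1,f(11)=1 ⇒ 2

2, 4, 2, 4, 3, 4, 2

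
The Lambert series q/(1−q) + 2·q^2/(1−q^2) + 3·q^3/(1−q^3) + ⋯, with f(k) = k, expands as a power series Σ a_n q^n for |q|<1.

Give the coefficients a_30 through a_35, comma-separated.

[q^30] f(30)=30,f(15)=15,f(10)=10,f(6)=6,f(5)=5,f(3)=3,f(2)=2,f(1)=1 ⇒ 72
d|31:{1,31}  Σf=1+31=32
d|32:{1,2,4,8,16,32}  Σf=1+2+4+8+16+32=63
n=33: 33·1 11·3 3·11 1·33  f→[33+11+3+1]=48
n=34: 34·1 17·2 2·17 1·34  f→[34+17+2+1]=54
n=35: 1·35 5·7 7·5 35·1  f→[1+5+7+35]=48

72, 32, 63, 48, 54, 48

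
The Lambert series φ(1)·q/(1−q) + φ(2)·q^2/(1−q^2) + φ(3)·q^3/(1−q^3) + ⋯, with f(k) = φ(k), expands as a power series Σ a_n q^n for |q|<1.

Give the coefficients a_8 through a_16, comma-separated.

d|8:{8,4,2,1}  Σφ=4+2+1+1=8
[q^9] φ(9)=6,φ(3)=2,φ(1)=1 ⇒ 9
[q^10] φ(10)=4,φ(5)=4,φ(2)=1,φ(1)=1 ⇒ 10
q^11  k|11↦φ(k): 1:1 11:10  a_11=11
q^12  k|12↦φ(k): 1:1 2:1 3:2 4:2 6:2 12:4  a_12=12
n=13: 1·13 13·1  φ→[1+12]=13
[q^14] φ(14)=6,φ(7)=6,φ(2)=1,φ(1)=1 ⇒ 14
[q^15] φ(15)=8,φ(5)=4,φ(3)=2,φ(1)=1 ⇒ 15
[q^16] φ(1)=1,φ(2)=1,φ(4)=2,φ(8)=4,φ(16)=8 ⇒ 16

8, 9, 10, 11, 12, 13, 14, 15, 16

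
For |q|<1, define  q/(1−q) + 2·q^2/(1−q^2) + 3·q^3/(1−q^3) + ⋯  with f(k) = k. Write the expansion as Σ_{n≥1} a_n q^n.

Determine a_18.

d|18:{1,2,3,6,9,18}  Σf=1+2+3+6+9+18=39

a_18 = 39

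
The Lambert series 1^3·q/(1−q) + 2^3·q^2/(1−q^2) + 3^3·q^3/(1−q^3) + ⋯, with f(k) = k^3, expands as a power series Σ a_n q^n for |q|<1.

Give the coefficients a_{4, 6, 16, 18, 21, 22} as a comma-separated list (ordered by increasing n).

d|4:{1,2,4}  Σf=1+8+64=73
d|6:{6,3,2,1}  Σf=216+27+8+1=252
[q^16] f(1)=1,f(2)=8,f(4)=64,f(8)=512,f(16)=4096 ⇒ 4681
n=18: 1·18 2·9 3·6 6·3 9·2 18·1  f→[1+8+27+216+729+5832]=6813
[q^21] f(1)=1,f(3)=27,f(7)=343,f(21)=9261 ⇒ 9632
d|22:{22,11,2,1}  Σf=10648+1331+8+1=11988

73, 252, 4681, 6813, 9632, 11988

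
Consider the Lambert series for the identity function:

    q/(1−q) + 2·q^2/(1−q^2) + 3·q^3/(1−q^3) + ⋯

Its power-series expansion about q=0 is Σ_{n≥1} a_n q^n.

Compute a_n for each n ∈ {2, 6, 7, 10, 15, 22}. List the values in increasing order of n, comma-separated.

d|2:{2,1}  Σf=2+1=3
n=6: 1·6 2·3 3·2 6·1  f→[1+2+3+6]=12
[q^7] f(1)=1,f(7)=7 ⇒ 8
n=10: 10·1 5·2 2·5 1·10  f→[10+5+2+1]=18
[q^15] f(1)=1,f(3)=3,f(5)=5,f(15)=15 ⇒ 24
d|22:{1,2,11,22}  Σf=1+2+11+22=36

3, 12, 8, 18, 24, 36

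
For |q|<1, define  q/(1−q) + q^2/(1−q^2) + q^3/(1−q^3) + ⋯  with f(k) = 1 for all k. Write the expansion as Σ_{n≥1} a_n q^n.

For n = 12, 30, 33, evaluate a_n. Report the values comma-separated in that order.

d|12:{1,2,3,4,6,12}  Σf=1+1+1+1+1+1=6
q^30  k|30↦f(k): 1:1 2:1 3:1 5:1 6:1 10:1 15:1 30:1  a_30=8
n=33: 33·1 11·3 3·11 1·33  f→[1+1+1+1]=4

6, 8, 4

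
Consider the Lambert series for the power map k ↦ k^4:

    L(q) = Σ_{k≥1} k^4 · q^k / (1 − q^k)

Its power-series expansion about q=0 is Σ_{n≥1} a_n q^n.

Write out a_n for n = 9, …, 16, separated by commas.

6643, 10642, 14642, 22386, 28562, 40834, 51332, 69905

n=9: 1·9 3·3 9·1  f→[1+81+6561]=6643
[q^10] f(1)=1,f(2)=16,f(5)=625,f(10)=10000 ⇒ 10642
n=11: 1·11 11·1  f→[1+14641]=14642
n=12: 12·1 6·2 4·3 3·4 2·6 1·12  f→[20736+1296+256+81+16+1]=22386
n=13: 1·13 13·1  f→[1+28561]=28562
q^14  k|14↦f(k): 14:38416 7:2401 2:16 1:1  a_14=40834
n=15: 15·1 5·3 3·5 1·15  f→[50625+625+81+1]=51332
d|16:{1,2,4,8,16}  Σf=1+16+256+4096+65536=69905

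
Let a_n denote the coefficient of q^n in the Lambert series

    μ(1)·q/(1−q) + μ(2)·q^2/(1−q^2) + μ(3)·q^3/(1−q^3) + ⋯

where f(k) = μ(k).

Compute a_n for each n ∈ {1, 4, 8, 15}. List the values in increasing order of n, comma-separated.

q^1  k|1↦μ(k): 1:1  a_1=1
n=4: 1·4 2·2 4·1  μ→[1+(-1)+0]=0
[q^8] μ(1)=1,μ(2)=-1,μ(4)=0,μ(8)=0 ⇒ 0
q^15  k|15↦μ(k): 15:1 5:-1 3:-1 1:1  a_15=0

1, 0, 0, 0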